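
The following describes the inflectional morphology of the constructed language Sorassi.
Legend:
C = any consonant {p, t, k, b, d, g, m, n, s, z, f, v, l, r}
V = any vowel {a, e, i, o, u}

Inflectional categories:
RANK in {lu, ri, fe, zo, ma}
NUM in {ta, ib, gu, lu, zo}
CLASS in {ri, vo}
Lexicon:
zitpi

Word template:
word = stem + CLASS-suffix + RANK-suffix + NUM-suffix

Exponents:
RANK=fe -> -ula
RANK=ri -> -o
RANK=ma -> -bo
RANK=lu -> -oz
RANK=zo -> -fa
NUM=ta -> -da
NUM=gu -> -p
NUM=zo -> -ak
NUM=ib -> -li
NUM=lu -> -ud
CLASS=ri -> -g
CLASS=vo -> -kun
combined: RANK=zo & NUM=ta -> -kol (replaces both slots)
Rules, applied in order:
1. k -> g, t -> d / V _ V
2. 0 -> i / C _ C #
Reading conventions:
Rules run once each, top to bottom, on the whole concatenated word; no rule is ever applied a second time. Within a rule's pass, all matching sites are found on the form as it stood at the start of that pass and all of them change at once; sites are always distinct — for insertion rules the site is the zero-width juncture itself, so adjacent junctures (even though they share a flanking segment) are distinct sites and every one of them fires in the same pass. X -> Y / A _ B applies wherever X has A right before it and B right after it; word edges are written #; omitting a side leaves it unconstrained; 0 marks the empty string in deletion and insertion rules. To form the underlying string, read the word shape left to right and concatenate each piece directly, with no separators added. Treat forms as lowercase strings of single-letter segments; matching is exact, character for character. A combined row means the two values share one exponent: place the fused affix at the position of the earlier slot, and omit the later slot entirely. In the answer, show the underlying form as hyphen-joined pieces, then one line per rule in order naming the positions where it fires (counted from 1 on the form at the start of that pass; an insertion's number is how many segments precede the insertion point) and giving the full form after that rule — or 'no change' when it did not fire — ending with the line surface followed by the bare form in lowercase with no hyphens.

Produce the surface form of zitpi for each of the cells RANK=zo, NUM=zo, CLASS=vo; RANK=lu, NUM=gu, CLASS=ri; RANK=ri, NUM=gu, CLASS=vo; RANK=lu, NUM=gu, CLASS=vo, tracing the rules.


cell RANK=zo, NUM=zo, CLASS=vo:
underlying: zitpi-kun-fa-ak
1. k -> g, t -> d / V _ V: fires at position(s) 6: zitpigunfaak
2. 0 -> i / C _ C #: no change
surface: zitpigunfaak

cell RANK=lu, NUM=gu, CLASS=ri:
underlying: zitpi-g-oz-p
1. k -> g, t -> d / V _ V: no change
2. 0 -> i / C _ C #: inserts after position(s) 8: zitpigozip
surface: zitpigozip

cell RANK=ri, NUM=gu, CLASS=vo:
underlying: zitpi-kun-o-p
1. k -> g, t -> d / V _ V: fires at position(s) 6: zitpigunop
2. 0 -> i / C _ C #: no change
surface: zitpigunop

cell RANK=lu, NUM=gu, CLASS=vo:
underlying: zitpi-kun-oz-p
1. k -> g, t -> d / V _ V: fires at position(s) 6: zitpigunozp
2. 0 -> i / C _ C #: inserts after position(s) 10: zitpigunozip
surface: zitpigunozip


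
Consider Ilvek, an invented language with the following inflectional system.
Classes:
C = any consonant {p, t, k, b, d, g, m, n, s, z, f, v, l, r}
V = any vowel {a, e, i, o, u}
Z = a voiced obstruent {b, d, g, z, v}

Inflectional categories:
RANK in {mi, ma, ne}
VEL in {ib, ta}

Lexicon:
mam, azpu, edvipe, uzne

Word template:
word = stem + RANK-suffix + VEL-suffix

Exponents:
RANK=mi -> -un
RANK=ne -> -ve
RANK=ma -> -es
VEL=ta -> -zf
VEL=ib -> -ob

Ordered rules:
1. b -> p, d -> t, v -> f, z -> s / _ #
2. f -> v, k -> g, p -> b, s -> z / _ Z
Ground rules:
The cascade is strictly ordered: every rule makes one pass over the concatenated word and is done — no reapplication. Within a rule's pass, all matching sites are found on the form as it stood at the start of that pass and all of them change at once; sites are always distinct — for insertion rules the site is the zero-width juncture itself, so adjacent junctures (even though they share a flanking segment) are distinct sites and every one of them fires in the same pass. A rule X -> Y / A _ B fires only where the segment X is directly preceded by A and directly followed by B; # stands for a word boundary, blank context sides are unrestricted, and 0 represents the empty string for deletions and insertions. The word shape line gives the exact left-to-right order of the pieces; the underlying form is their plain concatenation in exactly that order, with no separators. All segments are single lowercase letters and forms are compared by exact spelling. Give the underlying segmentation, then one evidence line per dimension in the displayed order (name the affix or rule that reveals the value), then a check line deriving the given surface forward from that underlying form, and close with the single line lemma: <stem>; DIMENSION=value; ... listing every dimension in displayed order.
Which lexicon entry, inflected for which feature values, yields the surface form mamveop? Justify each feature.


underlying: mam-ve-ob
RANK=ne - signalled by the affix -ve
VEL=ib - signalled by the affix -ob
check: mamveob -> mamveop -> mamveop
lemma: mam; RANK=ne; VEL=ib


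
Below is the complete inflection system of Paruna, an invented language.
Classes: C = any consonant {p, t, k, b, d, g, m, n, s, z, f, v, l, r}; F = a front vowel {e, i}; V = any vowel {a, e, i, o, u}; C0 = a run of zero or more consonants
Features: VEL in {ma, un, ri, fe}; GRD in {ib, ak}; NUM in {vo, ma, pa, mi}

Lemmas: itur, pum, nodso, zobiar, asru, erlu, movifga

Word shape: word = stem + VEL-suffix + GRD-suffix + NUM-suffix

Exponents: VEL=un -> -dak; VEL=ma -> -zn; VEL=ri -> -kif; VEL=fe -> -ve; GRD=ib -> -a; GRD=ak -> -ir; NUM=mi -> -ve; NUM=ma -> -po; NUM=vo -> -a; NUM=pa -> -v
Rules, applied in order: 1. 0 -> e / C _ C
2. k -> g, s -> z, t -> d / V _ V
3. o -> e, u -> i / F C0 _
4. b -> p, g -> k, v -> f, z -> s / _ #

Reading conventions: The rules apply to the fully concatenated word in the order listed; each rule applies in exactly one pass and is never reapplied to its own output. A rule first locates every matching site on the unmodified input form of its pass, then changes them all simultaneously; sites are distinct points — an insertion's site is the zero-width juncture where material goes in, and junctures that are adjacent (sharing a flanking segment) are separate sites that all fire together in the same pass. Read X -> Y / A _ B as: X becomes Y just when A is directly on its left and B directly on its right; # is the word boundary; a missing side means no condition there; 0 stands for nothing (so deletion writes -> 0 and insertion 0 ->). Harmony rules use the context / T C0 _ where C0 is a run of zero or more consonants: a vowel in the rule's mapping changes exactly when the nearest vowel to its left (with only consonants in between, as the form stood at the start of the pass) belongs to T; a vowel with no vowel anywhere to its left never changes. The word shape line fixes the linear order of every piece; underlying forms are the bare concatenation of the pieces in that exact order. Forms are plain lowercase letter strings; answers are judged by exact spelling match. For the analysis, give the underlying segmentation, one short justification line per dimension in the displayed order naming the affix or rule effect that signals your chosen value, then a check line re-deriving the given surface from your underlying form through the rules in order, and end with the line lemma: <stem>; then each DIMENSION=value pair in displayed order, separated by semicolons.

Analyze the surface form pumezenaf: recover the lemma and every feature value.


underlying: pum-zn-a-v
VEL=ma - signalled by the affix -zn
GRD=ib - signalled by the affix -a
NUM=pa - signalled by the affix -v
check: pumznav -> pumezenav -> pumezenav -> pumezenav -> pumezenaf
lemma: pum; VEL=ma; GRD=ib; NUM=pa


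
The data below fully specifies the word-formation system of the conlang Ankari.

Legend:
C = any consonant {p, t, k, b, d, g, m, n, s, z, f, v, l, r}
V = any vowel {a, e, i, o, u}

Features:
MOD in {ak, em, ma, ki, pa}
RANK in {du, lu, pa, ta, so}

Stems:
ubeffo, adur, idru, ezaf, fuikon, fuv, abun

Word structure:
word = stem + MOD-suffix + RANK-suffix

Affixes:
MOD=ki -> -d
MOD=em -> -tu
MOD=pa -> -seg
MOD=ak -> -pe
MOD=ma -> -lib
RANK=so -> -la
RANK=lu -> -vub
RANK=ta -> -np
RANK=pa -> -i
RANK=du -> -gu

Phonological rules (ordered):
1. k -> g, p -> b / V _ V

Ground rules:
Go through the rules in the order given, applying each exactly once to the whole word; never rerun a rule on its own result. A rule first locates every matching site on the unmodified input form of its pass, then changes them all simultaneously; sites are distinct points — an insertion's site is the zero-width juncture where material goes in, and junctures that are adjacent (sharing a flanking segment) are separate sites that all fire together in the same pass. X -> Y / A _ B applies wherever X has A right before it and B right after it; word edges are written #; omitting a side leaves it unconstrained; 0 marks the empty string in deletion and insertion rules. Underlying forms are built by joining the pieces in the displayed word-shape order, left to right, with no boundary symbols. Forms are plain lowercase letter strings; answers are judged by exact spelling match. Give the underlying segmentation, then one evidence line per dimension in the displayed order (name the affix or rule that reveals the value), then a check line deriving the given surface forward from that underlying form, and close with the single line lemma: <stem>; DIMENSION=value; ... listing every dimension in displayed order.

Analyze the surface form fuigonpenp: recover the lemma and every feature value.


underlying: fuikon-pe-np
MOD=ak - signalled by the affix -pe
RANK=ta - signalled by the affix -np
check: fuikonpenp -> fuigonpenp
lemma: fuikon; MOD=ak; RANK=ta


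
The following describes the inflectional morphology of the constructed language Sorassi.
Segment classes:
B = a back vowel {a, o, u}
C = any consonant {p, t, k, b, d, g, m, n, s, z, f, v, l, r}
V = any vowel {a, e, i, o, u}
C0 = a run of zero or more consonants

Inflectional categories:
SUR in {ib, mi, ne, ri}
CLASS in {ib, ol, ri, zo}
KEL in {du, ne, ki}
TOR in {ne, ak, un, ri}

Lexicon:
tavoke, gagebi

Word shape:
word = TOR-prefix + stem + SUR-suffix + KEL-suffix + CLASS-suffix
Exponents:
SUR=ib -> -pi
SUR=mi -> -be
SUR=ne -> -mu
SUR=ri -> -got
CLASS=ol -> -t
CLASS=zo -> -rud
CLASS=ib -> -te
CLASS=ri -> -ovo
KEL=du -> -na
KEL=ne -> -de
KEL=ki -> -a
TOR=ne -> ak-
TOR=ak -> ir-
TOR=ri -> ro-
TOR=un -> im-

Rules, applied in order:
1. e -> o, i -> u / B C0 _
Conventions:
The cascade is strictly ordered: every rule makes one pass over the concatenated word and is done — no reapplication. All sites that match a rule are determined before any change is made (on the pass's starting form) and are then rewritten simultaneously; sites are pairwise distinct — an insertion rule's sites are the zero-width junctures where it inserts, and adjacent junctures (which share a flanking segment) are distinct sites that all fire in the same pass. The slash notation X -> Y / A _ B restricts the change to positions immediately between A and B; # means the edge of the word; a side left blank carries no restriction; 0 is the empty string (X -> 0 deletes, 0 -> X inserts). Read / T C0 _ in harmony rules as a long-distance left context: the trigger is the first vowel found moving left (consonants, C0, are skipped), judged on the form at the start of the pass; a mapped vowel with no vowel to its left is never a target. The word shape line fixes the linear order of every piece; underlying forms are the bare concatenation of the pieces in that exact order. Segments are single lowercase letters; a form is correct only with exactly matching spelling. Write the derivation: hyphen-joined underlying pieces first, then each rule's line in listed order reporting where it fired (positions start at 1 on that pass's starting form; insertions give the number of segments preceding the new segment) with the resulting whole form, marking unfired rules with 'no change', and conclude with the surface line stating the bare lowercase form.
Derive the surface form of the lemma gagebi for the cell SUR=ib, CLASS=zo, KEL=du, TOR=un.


underlying: im-gagebi-pi-na-rud
1. e -> o, i -> u / B C0 _: fires at position(s) 6: imgagobipinarud
surface: imgagobipinarud


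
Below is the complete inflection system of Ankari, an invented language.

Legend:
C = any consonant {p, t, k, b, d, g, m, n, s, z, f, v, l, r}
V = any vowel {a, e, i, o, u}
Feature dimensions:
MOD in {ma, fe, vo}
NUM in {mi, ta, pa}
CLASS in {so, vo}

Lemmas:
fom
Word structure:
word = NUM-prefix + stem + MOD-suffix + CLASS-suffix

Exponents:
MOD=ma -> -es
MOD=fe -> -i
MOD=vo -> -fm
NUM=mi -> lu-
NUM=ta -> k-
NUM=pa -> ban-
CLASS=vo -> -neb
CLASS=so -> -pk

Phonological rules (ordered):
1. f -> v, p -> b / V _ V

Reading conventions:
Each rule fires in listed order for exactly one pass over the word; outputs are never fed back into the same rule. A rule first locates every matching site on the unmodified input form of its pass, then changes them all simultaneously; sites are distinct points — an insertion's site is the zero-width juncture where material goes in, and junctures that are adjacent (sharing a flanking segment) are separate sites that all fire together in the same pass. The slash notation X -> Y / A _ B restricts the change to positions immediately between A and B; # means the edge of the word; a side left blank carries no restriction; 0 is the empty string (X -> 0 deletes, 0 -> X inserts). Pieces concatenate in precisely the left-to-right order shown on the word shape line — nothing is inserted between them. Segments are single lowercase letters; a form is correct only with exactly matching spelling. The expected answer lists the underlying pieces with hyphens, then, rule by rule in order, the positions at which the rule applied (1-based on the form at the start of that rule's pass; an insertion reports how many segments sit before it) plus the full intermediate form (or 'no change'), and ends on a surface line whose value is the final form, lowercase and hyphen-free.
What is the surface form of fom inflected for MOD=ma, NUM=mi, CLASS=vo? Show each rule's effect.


underlying: lu-fom-es-neb
1. f -> v, p -> b / V _ V: fires at position(s) 3: luvomesneb
surface: luvomesneb


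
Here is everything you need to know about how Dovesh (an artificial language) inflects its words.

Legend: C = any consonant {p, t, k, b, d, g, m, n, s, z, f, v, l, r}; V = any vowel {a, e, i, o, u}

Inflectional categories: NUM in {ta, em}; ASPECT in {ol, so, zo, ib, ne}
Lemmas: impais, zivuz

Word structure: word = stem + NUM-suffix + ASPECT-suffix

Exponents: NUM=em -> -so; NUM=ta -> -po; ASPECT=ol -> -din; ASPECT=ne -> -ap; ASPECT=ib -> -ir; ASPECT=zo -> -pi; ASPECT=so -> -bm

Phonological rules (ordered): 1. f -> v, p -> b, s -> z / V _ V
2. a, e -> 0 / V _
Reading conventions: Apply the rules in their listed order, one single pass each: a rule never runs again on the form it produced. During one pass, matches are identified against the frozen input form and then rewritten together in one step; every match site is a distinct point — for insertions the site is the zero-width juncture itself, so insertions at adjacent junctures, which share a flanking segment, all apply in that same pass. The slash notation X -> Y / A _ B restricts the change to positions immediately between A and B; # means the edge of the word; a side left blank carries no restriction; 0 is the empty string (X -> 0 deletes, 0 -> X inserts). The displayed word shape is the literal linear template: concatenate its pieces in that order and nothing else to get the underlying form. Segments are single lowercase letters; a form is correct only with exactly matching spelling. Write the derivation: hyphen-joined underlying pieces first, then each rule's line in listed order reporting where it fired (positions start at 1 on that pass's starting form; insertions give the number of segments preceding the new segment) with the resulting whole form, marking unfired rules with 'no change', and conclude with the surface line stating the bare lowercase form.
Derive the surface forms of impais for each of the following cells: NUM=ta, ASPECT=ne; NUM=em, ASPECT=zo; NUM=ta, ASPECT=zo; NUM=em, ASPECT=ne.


cell NUM=ta, ASPECT=ne:
underlying: impais-po-ap
1. f -> v, p -> b, s -> z / V _ V: no change
2. a, e -> 0 / V _: fires at position(s) 9: impaispop
surface: impaispop

cell NUM=em, ASPECT=zo:
underlying: impais-so-pi
1. f -> v, p -> b, s -> z / V _ V: fires at position(s) 9: impaissobi
2. a, e -> 0 / V _: no change
surface: impaissobi

cell NUM=ta, ASPECT=zo:
underlying: impais-po-pi
1. f -> v, p -> b, s -> z / V _ V: fires at position(s) 9: impaispobi
2. a, e -> 0 / V _: no change
surface: impaispobi

cell NUM=em, ASPECT=ne:
underlying: impais-so-ap
1. f -> v, p -> b, s -> z / V _ V: no change
2. a, e -> 0 / V _: fires at position(s) 9: impaissop
surface: impaissop


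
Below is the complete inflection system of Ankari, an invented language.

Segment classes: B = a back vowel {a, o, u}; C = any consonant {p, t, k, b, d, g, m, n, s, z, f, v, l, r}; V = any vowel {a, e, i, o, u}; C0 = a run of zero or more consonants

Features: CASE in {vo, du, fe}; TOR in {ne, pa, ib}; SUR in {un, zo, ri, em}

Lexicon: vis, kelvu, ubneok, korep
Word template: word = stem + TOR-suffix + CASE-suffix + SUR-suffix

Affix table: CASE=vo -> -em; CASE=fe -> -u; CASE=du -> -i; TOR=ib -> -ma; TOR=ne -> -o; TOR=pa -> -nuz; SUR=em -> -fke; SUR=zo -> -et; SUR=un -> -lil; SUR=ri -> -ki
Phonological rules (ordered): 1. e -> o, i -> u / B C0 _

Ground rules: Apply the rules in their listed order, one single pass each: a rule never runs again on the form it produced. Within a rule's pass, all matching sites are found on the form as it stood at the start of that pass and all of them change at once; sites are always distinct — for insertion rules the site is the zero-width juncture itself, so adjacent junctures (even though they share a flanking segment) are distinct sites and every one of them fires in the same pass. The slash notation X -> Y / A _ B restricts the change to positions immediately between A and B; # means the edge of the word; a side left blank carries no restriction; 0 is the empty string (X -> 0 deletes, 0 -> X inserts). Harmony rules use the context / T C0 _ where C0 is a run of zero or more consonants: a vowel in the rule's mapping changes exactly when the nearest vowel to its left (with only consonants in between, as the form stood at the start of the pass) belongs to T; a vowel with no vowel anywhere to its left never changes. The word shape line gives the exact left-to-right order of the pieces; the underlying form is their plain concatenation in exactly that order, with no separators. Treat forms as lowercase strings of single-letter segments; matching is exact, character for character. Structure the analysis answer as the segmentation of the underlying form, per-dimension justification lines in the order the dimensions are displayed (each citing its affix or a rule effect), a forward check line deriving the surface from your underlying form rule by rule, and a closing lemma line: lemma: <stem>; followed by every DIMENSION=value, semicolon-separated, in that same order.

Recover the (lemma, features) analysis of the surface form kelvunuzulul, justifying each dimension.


underlying: kelvu-nuz-u-lil
CASE=fe - signalled by the affix -u
TOR=pa - signalled by the affix -nuz
SUR=un - signalled by the affix -lil
check: kelvunuzulil -> kelvunuzulul
lemma: kelvu; CASE=fe; TOR=pa; SUR=un


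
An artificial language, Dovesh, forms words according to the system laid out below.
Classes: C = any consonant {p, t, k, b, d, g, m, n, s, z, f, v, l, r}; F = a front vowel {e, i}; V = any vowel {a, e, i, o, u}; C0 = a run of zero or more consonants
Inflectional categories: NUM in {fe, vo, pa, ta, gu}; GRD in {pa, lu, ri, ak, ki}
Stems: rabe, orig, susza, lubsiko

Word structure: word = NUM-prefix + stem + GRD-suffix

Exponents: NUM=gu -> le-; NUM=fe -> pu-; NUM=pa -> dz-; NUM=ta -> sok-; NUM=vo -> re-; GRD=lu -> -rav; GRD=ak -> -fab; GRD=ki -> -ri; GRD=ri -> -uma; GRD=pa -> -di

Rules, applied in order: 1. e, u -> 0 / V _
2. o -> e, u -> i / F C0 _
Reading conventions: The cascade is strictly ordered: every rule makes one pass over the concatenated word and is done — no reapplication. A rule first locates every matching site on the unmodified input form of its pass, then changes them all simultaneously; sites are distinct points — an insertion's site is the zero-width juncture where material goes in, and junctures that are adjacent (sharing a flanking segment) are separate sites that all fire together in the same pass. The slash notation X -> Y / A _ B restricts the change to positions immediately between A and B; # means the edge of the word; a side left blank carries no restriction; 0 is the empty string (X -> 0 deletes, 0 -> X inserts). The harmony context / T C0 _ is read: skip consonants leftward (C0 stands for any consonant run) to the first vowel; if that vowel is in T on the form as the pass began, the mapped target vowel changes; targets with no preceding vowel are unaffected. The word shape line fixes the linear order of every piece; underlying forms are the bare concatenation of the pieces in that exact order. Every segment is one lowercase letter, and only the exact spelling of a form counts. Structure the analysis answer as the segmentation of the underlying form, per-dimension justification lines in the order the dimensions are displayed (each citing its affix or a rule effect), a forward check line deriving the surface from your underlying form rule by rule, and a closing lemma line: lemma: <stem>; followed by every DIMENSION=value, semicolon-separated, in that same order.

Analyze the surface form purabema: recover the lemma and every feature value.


underlying: pu-rabe-uma
NUM=fe - signalled by the affix pu-
GRD=ri - signalled by the affix -uma
check: purabeuma -> purabema -> purabema
lemma: rabe; NUM=fe; GRD=ri


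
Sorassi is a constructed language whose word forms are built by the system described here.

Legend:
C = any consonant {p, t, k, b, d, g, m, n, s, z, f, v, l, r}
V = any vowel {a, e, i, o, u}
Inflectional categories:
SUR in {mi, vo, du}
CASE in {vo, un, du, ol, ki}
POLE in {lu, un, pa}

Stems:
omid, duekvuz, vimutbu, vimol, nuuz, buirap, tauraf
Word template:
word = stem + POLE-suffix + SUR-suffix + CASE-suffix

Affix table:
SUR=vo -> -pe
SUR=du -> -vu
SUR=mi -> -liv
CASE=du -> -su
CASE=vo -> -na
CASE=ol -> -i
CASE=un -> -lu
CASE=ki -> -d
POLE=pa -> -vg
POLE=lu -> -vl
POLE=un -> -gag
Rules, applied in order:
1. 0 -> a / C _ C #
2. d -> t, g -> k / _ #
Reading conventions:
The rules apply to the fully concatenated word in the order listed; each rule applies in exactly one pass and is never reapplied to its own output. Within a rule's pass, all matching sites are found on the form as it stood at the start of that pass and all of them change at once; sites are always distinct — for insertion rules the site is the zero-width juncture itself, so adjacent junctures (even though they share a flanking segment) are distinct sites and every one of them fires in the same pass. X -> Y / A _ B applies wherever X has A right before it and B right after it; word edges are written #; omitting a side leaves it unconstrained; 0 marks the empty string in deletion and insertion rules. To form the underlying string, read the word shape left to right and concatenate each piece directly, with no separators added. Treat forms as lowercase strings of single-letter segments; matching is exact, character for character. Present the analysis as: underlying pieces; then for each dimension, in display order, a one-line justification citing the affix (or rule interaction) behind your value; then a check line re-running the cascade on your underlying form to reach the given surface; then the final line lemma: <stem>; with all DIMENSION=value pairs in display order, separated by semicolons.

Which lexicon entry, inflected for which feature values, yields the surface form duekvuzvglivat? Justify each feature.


underlying: duekvuz-vg-liv-d
SUR=mi - signalled by the affix -liv
CASE=ki - signalled by the affix -d
POLE=pa - signalled by the affix -vg
check: duekvuzvglivd -> duekvuzvglivad -> duekvuzvglivat
lemma: duekvuz; SUR=mi; CASE=ki; POLE=pa


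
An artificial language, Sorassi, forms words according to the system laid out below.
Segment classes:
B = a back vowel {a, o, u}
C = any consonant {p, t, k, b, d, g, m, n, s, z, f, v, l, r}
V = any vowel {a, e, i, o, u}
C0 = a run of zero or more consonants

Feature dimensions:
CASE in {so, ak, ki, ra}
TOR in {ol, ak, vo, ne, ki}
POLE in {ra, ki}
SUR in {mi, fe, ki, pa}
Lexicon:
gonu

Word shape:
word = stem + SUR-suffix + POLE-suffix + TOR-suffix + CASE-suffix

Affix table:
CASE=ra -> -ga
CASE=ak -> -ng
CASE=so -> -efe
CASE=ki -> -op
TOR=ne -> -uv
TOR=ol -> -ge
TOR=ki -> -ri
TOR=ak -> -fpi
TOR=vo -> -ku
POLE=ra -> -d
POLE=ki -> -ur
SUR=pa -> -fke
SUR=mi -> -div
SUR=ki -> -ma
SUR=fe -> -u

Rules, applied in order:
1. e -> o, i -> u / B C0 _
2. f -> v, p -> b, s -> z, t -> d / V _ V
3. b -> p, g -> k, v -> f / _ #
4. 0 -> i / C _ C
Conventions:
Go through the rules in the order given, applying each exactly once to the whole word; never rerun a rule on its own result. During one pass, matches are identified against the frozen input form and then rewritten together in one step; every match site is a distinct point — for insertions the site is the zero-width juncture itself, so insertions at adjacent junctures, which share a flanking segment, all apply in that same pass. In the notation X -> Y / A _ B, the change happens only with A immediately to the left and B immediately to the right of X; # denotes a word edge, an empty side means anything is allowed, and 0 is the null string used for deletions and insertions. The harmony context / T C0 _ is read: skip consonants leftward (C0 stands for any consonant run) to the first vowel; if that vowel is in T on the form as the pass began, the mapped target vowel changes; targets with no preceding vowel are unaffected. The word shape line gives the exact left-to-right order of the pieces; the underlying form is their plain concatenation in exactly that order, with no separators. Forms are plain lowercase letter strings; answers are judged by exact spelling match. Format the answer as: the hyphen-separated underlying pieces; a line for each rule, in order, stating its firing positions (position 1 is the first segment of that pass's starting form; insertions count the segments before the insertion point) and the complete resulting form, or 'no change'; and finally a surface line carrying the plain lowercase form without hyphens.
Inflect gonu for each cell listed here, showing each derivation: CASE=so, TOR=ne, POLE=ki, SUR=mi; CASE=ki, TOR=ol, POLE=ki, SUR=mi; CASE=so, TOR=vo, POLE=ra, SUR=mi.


cell CASE=so, TOR=ne, POLE=ki, SUR=mi:
underlying: gonu-div-ur-uv-efe
1. e -> o, i -> u / B C0 _: fires at position(s) 6, 12: gonuduvuruvofe
2. f -> v, p -> b, s -> z, t -> d / V _ V: fires at position(s) 13: gonuduvuruvove
3. b -> p, g -> k, v -> f / _ #: no change
4. 0 -> i / C _ C: no change
surface: gonuduvuruvove

cell CASE=ki, TOR=ol, POLE=ki, SUR=mi:
underlying: gonu-div-ur-ge-op
1. e -> o, i -> u / B C0 _: fires at position(s) 6, 11: gonuduvurgoop
2. f -> v, p -> b, s -> z, t -> d / V _ V: no change
3. b -> p, g -> k, v -> f / _ #: no change
4. 0 -> i / C _ C: inserts after position(s) 9: gonuduvurigoop
surface: gonuduvurigoop

cell CASE=so, TOR=vo, POLE=ra, SUR=mi:
underlying: gonu-div-d-ku-efe
1. e -> o, i -> u / B C0 _: fires at position(s) 6, 11: gonuduvdkuofe
2. f -> v, p -> b, s -> z, t -> d / V _ V: fires at position(s) 12: gonuduvdkuove
3. b -> p, g -> k, v -> f / _ #: no change
4. 0 -> i / C _ C: inserts after position(s) 7, 8: gonuduvidikuove
surface: gonuduvidikuove


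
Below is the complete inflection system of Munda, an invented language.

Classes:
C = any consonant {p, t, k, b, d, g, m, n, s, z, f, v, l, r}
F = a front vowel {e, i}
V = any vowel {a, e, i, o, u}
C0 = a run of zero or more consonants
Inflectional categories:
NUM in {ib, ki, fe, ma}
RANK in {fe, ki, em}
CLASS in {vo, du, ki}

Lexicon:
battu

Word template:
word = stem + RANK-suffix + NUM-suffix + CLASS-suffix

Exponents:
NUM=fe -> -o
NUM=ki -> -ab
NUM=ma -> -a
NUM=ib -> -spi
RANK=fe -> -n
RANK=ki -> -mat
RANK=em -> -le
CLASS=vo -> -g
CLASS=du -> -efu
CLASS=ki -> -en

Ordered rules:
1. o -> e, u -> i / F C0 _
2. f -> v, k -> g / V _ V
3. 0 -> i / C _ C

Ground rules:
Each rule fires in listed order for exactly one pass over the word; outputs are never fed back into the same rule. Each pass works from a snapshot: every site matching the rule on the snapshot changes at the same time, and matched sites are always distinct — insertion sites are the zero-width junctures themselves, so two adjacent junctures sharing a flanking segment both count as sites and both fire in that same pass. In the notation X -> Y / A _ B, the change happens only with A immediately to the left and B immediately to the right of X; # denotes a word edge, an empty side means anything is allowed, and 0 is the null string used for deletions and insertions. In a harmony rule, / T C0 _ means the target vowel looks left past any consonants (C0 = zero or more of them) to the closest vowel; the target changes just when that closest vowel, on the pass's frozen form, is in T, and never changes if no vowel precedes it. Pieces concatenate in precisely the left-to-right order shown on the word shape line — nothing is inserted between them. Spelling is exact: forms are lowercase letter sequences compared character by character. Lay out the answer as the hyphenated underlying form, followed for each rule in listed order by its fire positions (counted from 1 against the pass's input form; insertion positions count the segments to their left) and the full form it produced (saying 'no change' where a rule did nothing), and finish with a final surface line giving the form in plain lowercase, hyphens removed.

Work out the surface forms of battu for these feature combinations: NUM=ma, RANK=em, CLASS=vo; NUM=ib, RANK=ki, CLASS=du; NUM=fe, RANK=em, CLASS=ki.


cell NUM=ma, RANK=em, CLASS=vo:
underlying: battu-le-a-g
1. o -> e, u -> i / F C0 _: no change
2. f -> v, k -> g / V _ V: no change
3. 0 -> i / C _ C: inserts after position(s) 3: batituleag
surface: batituleag

cell NUM=ib, RANK=ki, CLASS=du:
underlying: battu-mat-spi-efu
1. o -> e, u -> i / F C0 _: fires at position(s) 14: battumatspiefi
2. f -> v, k -> g / V _ V: fires at position(s) 13: battumatspievi
3. 0 -> i / C _ C: inserts after position(s) 3, 8, 9: batitumatisipievi
surface: batitumatisipievi

cell NUM=fe, RANK=em, CLASS=ki:
underlying: battu-le-o-en
1. o -> e, u -> i / F C0 _: fires at position(s) 8: battuleeen
2. f -> v, k -> g / V _ V: no change
3. 0 -> i / C _ C: inserts after position(s) 3: batituleeen
surface: batituleeen


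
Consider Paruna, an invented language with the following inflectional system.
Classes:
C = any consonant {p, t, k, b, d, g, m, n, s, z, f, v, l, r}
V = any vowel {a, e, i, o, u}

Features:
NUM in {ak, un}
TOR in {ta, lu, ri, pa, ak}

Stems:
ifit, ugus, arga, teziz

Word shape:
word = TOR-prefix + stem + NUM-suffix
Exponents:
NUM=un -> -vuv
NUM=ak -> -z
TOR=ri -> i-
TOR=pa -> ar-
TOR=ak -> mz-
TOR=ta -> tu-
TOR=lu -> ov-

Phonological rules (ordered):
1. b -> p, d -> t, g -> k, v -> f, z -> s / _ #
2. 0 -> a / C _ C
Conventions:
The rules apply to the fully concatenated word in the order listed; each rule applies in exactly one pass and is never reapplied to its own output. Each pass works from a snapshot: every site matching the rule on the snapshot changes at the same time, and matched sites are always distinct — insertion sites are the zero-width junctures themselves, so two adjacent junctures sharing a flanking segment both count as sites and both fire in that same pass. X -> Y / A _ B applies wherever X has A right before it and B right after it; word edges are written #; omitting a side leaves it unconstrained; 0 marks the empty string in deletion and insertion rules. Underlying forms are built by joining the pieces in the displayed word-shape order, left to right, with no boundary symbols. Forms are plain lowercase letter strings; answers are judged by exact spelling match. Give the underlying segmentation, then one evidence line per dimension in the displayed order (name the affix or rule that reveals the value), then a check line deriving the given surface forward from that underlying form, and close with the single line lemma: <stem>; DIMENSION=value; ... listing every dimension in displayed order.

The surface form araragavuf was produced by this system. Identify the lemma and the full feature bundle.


underlying: ar-arga-vuv
NUM=un - signalled by the affix -vuv
TOR=pa - signalled by the affix ar-
check: arargavuv -> arargavuf -> araragavuf
lemma: arga; NUM=un; TOR=pa


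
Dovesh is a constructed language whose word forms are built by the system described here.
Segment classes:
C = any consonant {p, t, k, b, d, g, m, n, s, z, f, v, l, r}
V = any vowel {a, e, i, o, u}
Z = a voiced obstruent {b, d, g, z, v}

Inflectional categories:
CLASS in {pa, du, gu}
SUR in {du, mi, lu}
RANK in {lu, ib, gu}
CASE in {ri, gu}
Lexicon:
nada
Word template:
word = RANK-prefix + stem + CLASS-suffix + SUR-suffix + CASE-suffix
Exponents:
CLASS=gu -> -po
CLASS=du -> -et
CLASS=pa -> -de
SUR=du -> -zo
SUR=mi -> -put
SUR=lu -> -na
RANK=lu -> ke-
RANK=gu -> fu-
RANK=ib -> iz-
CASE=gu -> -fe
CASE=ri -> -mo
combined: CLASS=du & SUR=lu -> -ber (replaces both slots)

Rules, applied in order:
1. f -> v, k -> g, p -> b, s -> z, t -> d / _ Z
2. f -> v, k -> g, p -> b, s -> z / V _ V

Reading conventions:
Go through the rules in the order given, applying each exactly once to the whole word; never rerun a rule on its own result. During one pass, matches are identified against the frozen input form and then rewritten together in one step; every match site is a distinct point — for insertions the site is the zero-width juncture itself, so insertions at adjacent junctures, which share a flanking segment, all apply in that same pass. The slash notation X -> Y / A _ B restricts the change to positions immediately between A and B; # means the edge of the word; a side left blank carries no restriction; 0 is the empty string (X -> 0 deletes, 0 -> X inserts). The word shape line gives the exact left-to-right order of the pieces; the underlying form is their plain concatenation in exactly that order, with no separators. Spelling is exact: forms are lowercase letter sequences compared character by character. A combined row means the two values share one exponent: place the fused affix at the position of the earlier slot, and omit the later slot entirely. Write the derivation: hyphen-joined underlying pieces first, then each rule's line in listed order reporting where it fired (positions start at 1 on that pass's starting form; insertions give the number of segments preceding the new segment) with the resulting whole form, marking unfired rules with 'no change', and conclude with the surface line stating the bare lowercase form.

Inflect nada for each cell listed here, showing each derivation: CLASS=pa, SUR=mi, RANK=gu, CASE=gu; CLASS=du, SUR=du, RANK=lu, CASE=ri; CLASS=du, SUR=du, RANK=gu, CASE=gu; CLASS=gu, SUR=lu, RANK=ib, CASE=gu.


cell CLASS=pa, SUR=mi, RANK=gu, CASE=gu:
underlying: fu-nada-de-put-fe
1. f -> v, k -> g, p -> b, s -> z, t -> d / _ Z: no change
2. f -> v, k -> g, p -> b, s -> z / V _ V: fires at position(s) 9: funadadebutfe
surface: funadadebutfe

cell CLASS=du, SUR=du, RANK=lu, CASE=ri:
underlying: ke-nada-et-zo-mo
1. f -> v, k -> g, p -> b, s -> z, t -> d / _ Z: fires at position(s) 8: kenadaedzomo
2. f -> v, k -> g, p -> b, s -> z / V _ V: no change
surface: kenadaedzomo

cell CLASS=du, SUR=du, RANK=gu, CASE=gu:
underlying: fu-nada-et-zo-fe
1. f -> v, k -> g, p -> b, s -> z, t -> d / _ Z: fires at position(s) 8: funadaedzofe
2. f -> v, k -> g, p -> b, s -> z / V _ V: fires at position(s) 11: funadaedzove
surface: funadaedzove

cell CLASS=gu, SUR=lu, RANK=ib, CASE=gu:
underlying: iz-nada-po-na-fe
1. f -> v, k -> g, p -> b, s -> z, t -> d / _ Z: no change
2. f -> v, k -> g, p -> b, s -> z / V _ V: fires at position(s) 7, 11: iznadabonave
surface: iznadabonave


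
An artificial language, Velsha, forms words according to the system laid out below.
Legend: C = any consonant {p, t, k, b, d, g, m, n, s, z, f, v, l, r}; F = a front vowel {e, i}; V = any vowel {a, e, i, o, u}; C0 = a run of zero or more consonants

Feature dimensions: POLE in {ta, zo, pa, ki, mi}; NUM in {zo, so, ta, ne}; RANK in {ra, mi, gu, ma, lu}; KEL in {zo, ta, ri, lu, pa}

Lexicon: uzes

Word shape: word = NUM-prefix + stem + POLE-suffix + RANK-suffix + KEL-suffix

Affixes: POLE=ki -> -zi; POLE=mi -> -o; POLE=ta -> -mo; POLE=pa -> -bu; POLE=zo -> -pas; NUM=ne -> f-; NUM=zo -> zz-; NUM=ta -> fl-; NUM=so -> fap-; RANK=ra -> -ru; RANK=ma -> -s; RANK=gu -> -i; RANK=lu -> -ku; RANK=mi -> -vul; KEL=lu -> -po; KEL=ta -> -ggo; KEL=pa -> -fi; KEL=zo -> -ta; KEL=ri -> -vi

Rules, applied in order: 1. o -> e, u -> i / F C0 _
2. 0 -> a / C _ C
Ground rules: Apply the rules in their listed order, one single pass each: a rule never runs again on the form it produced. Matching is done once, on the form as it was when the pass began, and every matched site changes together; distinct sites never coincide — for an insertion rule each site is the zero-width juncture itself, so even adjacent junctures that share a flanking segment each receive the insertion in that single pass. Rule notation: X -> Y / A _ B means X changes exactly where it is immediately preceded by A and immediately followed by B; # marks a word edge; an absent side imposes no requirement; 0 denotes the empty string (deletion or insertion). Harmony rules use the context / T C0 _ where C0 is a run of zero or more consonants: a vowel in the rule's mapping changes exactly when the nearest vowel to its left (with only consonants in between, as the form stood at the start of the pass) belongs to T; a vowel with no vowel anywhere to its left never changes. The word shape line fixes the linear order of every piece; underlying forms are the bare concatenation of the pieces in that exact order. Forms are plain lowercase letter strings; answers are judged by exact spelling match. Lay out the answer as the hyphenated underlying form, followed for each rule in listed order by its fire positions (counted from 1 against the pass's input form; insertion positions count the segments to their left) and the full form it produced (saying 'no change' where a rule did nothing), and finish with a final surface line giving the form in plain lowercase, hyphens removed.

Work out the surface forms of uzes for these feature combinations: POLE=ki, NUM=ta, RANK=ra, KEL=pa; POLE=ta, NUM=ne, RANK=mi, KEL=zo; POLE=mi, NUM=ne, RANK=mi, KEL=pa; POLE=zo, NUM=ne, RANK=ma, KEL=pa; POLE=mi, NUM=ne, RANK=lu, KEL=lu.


cell POLE=ki, NUM=ta, RANK=ra, KEL=pa:
underlying: fl-uzes-zi-ru-fi
1. o -> e, u -> i / F C0 _: fires at position(s) 10: fluzeszirifi
2. 0 -> a / C _ C: inserts after position(s) 1, 6: faluzesazirifi
surface: faluzesazirifi

cell POLE=ta, NUM=ne, RANK=mi, KEL=zo:
underlying: f-uzes-mo-vul-ta
1. o -> e, u -> i / F C0 _: fires at position(s) 7: fuzesmevulta
2. 0 -> a / C _ C: inserts after position(s) 5, 10: fuzesamevulata
surface: fuzesamevulata

cell POLE=mi, NUM=ne, RANK=mi, KEL=pa:
underlying: f-uzes-o-vul-fi
1. o -> e, u -> i / F C0 _: fires at position(s) 6: fuzesevulfi
2. 0 -> a / C _ C: inserts after position(s) 9: fuzesevulafi
surface: fuzesevulafi

cell POLE=zo, NUM=ne, RANK=ma, KEL=pa:
underlying: f-uzes-pas-s-fi
1. o -> e, u -> i / F C0 _: no change
2. 0 -> a / C _ C: inserts after position(s) 5, 8, 9: fuzesapasasafi
surface: fuzesapasasafi

cell POLE=mi, NUM=ne, RANK=lu, KEL=lu:
underlying: f-uzes-o-ku-po
1. o -> e, u -> i / F C0 _: fires at position(s) 6: fuzesekupo
2. 0 -> a / C _ C: no change
surface: fuzesekupo


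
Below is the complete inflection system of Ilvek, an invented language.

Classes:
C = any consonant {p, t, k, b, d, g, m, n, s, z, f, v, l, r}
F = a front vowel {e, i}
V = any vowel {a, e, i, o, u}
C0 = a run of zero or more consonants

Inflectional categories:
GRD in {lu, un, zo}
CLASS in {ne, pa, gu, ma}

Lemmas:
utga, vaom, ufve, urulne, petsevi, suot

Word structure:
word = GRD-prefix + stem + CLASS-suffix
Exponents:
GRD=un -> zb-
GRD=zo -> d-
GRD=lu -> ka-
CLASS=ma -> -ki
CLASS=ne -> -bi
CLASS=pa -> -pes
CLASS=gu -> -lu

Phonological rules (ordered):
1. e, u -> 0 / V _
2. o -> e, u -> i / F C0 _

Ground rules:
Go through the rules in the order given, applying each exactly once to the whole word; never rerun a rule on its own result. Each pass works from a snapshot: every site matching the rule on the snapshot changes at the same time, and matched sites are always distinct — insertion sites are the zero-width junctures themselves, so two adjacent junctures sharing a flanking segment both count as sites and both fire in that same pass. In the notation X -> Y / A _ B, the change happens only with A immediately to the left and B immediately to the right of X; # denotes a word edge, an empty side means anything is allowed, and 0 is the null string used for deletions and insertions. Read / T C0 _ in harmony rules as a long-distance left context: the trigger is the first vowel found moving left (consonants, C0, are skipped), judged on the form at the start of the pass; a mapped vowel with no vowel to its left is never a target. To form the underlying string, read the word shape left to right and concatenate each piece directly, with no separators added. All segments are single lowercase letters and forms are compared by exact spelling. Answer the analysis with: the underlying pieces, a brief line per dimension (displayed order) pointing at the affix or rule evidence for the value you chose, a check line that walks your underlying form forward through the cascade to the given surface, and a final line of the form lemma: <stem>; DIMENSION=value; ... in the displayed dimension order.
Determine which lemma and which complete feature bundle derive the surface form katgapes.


underlying: ka-utga-pes
GRD=lu - signalled by the affix ka-
CLASS=pa - signalled by the affix -pes
check: kautgapes -> katgapes -> katgapes
lemma: utga; GRD=lu; CLASS=pa
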